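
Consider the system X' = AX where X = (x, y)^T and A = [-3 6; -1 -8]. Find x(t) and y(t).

Coefficient matrix A = [[-3, 6], [-1, -8]].
Characteristic polynomial det(A - λI) = λ^2 + 11λ + 30 = 0.
Eigenvalues λ = -5, -6.
For λ=-5: (A-λI) row 1 is [2, 6], so an eigenvector is (-3, 1).
For λ=-6: (A-λI) row 1 is [3, 6], so an eigenvector is (-2, 1).
General solution: K_1e^(-5t)(-3,1) + K_2e^(-6t)(-2,1).

x(t) = -3K_1e^(-5t) - 2K_2e^(-6t), y(t) = K_1e^(-5t) + K_2e^(-6t)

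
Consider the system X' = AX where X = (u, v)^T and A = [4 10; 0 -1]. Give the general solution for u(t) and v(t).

u(t) = 2c_1e^(-t) + c_2e^(4t), v(t) = -c_1e^(-t)

Coefficient matrix A = [[4, 10], [0, -1]].
Characteristic polynomial det(A - λI) = λ^2 - 3λ - 4 = 0.
Eigenvalues λ = -1, 4.
For λ=-1: (A-λI) row 1 is [5, 10], so an eigenvector is (2, -1).
For λ=4: (A-λI) row 1 is [0, 10], so an eigenvector is (1, 0).
General solution: c_1e^(-t)(2,-1) + c_2e^(4t)(1,0).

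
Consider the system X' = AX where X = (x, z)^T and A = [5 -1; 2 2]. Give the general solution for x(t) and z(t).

x(t) = -C_1e^(3t) + C_2e^(4t), z(t) = -2C_1e^(3t) + C_2e^(4t)

Coefficient matrix A = [[5, -1], [2, 2]].
Characteristic polynomial det(A - λI) = λ^2 - 7λ + 12 = 0.
Eigenvalues λ = 3, 4.
For λ=3: (A-λI) row 1 is [2, -1], so an eigenvector is (-1, -2).
For λ=4: (A-λI) row 1 is [1, -1], so an eigenvector is (1, 1).
General solution: C_1e^(3t)(-1,-2) + C_2e^(4t)(1,1).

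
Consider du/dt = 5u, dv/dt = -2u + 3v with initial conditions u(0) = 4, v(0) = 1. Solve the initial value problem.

Coefficient matrix A = [[5, 0], [-2, 3]].
Characteristic polynomial det(A - λI) = λ^2 - 8λ + 15 = 0.
Eigenvalues λ = 5, 3.
For λ=5: (A-λI) row 2 is [-2, -2], so an eigenvector is (1, -1).
For λ=3: (A-λI) row 1 is [2, 0], so an eigenvector is (0, -1).
General solution: C_1e^(5t)(1,-1) + C_2e^(3t)(0,-1).
Applying u(0)=4, v(0)=1 gives C_1=4, C_2=-5.

u(t) = 4e^(5t), v(t) = -4e^(5t) + 5e^(3t)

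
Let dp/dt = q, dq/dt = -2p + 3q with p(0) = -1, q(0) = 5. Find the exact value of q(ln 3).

87

A = [[0,1],[-2,3]]; eigenvalues λ = 1, 2.
Eigenvectors: (1,1) for λ=1, (1,2) for λ=2.
From the initial condition, c_1 = -7, c_2 = 6.
q(ln 3) = (-7)(3^1)(1) + (6)(3^2)(2) = 87.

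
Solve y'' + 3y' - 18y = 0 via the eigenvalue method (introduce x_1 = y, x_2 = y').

Let x_1 = y, x_2 = y'. Then x_1' = x_2 and x_2' = 18x_1 - 3x_2.
A = [[0,1],[18,-3]]; det(A-λI) = λ^2 + 3λ - 18.
Eigenvalues λ = 3, -6 with eigenvectors (1,3), (1,-6).

y(t) = c_1e^(3t) + c_2e^(-6t)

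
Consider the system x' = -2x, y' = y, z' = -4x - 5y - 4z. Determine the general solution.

x(t) = K_1e^(-2t), y(t) = -K_2e^(t), z(t) = -2K_1e^(-2t) + K_2e^(t) - K_3e^(-4t)

Coefficient matrix A = [[-2, 0, 0], [0, 1, 0], [-4, -5, -4]].
det(A - λI) = 0 gives eigenvalues λ = -2, 1, -4.
For λ=-2: eigenvector (1,0,-2).
For λ=1: eigenvector (0,-1,1).
For λ=-4: eigenvector (0,0,-1).
General solution: K_1e^(-2t)(1,0,-2) + K_2e^(t)(0,-1,1) + K_3e^(-4t)(0,0,-1).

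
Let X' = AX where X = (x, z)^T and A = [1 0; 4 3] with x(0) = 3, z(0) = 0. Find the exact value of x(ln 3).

9

A = [[1,0],[4,3]]; eigenvalues λ = 3, 1.
Eigenvectors: (0,1) for λ=3, (-1,2) for λ=1.
From the initial condition, c_1 = 6, c_2 = -3.
x(ln 3) = (6)(3^3)(0) + (-3)(3^1)(-1) = 9.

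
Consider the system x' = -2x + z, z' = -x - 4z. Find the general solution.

Coefficient matrix A = [[-2, 1], [-1, -4]].
Characteristic polynomial det(A - λI) = λ^2 + 6λ + 9 = 0.
Single eigenvalue λ = -3 with algebraic multiplicity 2.
Eigenvector v = (-1,1); generalized eigenvector w with (A-λI)w=v is (-2,1).
General solution: e^(-3t)[K_1·v + K_2·(t·v + w)].

x(t) = -K_1e^(-3t) - K_2te^(-3t) - 2K_2e^(-3t), z(t) = K_1e^(-3t) + K_2te^(-3t) + K_2e^(-3t)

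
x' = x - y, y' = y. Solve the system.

Coefficient matrix A = [[1, -1], [0, 1]].
Characteristic polynomial det(A - λI) = λ^2 - 2λ + 1 = 0.
Single eigenvalue λ = 1 with algebraic multiplicity 2.
Eigenvector v = (-1,0); generalized eigenvector w with (A-λI)w=v is (1,1).
General solution: e^(t)[K_1·v + K_2·(t·v + w)].

x(t) = -K_1e^(t) - K_2te^(t) + K_2e^(t), y(t) = K_2e^(t)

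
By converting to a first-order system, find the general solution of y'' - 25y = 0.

Let x_1 = y, x_2 = y'. Then x_1' = x_2 and x_2' = 25x_1.
A = [[0,1],[25,0]]; det(A-λI) = λ^2 - 25.
Eigenvalues λ = 5, -5 with eigenvectors (1,5), (1,-5).

y(t) = K_1e^(5t) + K_2e^(-5t)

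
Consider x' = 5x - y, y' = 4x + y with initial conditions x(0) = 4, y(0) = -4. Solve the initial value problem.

x(t) = 12te^(3t) + 4e^(3t), y(t) = 24te^(3t) - 4e^(3t)

Coefficient matrix A = [[5, -1], [4, 1]].
Characteristic polynomial det(A - λI) = λ^2 - 6λ + 9 = 0.
Single eigenvalue λ = 3 with algebraic multiplicity 2.
Eigenvector v = (1,2); generalized eigenvector w with (A-λI)w=v is (2,3).
General solution: e^(3t)[c_1·v + c_2·(t·v + w)].
Applying x(0)=4, y(0)=-4 gives c_1=-20, c_2=12.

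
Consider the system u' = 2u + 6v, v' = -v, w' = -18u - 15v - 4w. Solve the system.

u(t) = K_1e^(2t) - 2K_2e^(-t), v(t) = K_2e^(-t), w(t) = -3K_1e^(2t) + 7K_2e^(-t) + K_3e^(-4t)

Coefficient matrix A = [[2, 6, 0], [0, -1, 0], [-18, -15, -4]].
det(A - λI) = 0 gives eigenvalues λ = 2, -1, -4.
For λ=2: eigenvector (1,0,-3).
For λ=-1: eigenvector (-2,1,7).
For λ=-4: eigenvector (0,0,1).
General solution: K_1e^(2t)(1,0,-3) + K_2e^(-t)(-2,1,7) + K_3e^(-4t)(0,0,1).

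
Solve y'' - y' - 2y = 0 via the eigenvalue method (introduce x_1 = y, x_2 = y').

y(t) = C_1e^(-t) + C_2e^(2t)

Let x_1 = y, x_2 = y'. Then x_1' = x_2 and x_2' = 2x_1 + x_2.
A = [[0,1],[2,1]]; det(A-λI) = λ^2 - λ - 2.
Eigenvalues λ = -1, 2 with eigenvectors (1,-1), (1,2).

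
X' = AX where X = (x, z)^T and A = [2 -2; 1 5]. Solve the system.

Coefficient matrix A = [[2, -2], [1, 5]].
Characteristic polynomial det(A - λI) = λ^2 - 7λ + 12 = 0.
Eigenvalues λ = 4, 3.
For λ=4: (A-λI) row 1 is [-2, -2], so an eigenvector is (1, -1).
For λ=3: (A-λI) row 1 is [-1, -2], so an eigenvector is (-2, 1).
General solution: c_1e^(4t)(1,-1) + c_2e^(3t)(-2,1).

x(t) = c_1e^(4t) - 2c_2e^(3t), z(t) = -c_1e^(4t) + c_2e^(3t)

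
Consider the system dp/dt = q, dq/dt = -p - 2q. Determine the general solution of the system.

p(t) = C_1e^(-t) + C_2te^(-t) - 2C_2e^(-t), q(t) = -C_1e^(-t) - C_2te^(-t) + 3C_2e^(-t)

Coefficient matrix A = [[0, 1], [-1, -2]].
Characteristic polynomial det(A - λI) = λ^2 + 2λ + 1 = 0.
Single eigenvalue λ = -1 with algebraic multiplicity 2.
Eigenvector v = (1,-1); generalized eigenvector w with (A-λI)w=v is (-2,3).
General solution: e^(-t)[C_1·v + C_2·(t·v + w)].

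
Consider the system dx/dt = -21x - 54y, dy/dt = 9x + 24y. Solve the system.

x(t) = -2C_1e^(6t) + 3C_2e^(-3t), y(t) = C_1e^(6t) - C_2e^(-3t)

Coefficient matrix A = [[-21, -54], [9, 24]].
Characteristic polynomial det(A - λI) = λ^2 - 3λ - 18 = 0.
Eigenvalues λ = 6, -3.
For λ=6: (A-λI) row 1 is [-27, -54], so an eigenvector is (-2, 1).
For λ=-3: (A-λI) row 1 is [-18, -54], so an eigenvector is (3, -1).
General solution: C_1e^(6t)(-2,1) + C_2e^(-3t)(3,-1).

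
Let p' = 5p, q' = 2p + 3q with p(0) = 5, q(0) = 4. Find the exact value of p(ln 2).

A = [[5,0],[2,3]]; eigenvalues λ = 3, 5.
Eigenvectors: (0,-1) for λ=3, (1,1) for λ=5.
From the initial condition, c_1 = 1, c_2 = 5.
p(ln 2) = (1)(2^3)(0) + (5)(2^5)(1) = 160.

160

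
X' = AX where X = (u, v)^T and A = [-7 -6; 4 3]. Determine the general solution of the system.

Coefficient matrix A = [[-7, -6], [4, 3]].
Characteristic polynomial det(A - λI) = λ^2 + 4λ + 3 = 0.
Eigenvalues λ = -3, -1.
For λ=-3: (A-λI) row 1 is [-4, -6], so an eigenvector is (3, -2).
For λ=-1: (A-λI) row 1 is [-6, -6], so an eigenvector is (1, -1).
General solution: c_1e^(-3t)(3,-2) + c_2e^(-t)(1,-1).

u(t) = 3c_1e^(-3t) + c_2e^(-t), v(t) = -2c_1e^(-3t) - c_2e^(-t)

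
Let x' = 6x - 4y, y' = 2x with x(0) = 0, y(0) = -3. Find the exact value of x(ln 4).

A = [[6,-4],[2,0]]; eigenvalues λ = 2, 4.
Eigenvectors: (1,1) for λ=2, (-2,-1) for λ=4.
From the initial condition, c_1 = -6, c_2 = -3.
x(ln 4) = (-6)(4^2)(1) + (-3)(4^4)(-2) = 1440.

1440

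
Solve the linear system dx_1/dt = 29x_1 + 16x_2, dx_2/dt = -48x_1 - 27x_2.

x_1(t) = 2K_1e^(5t) - K_2e^(-3t), x_2(t) = -3K_1e^(5t) + 2K_2e^(-3t)

Coefficient matrix A = [[29, 16], [-48, -27]].
Characteristic polynomial det(A - λI) = λ^2 - 2λ - 15 = 0.
Eigenvalues λ = 5, -3.
For λ=5: (A-λI) row 1 is [24, 16], so an eigenvector is (2, -3).
For λ=-3: (A-λI) row 1 is [32, 16], so an eigenvector is (-1, 2).
General solution: K_1e^(5t)(2,-3) + K_2e^(-3t)(-1,2).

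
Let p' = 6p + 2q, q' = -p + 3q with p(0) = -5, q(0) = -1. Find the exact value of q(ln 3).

A = [[6,2],[-1,3]]; eigenvalues λ = 5, 4.
Eigenvectors: (2,-1) for λ=5, (1,-1) for λ=4.
From the initial condition, c_1 = -6, c_2 = 7.
q(ln 3) = (-6)(3^5)(-1) + (7)(3^4)(-1) = 891.

891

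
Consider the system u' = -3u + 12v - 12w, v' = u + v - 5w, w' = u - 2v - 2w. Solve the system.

u(t) = 2C_1e^(3t) + C_2e^(-3t), v(t) = C_1e^(3t) + C_2e^(-3t) + C_3e^(-4t), w(t) = C_2e^(-3t) + C_3e^(-4t)

Coefficient matrix A = [[-3, 12, -12], [1, 1, -5], [1, -2, -2]].
det(A - λI) = 0 gives eigenvalues λ = 3, -3, -4.
For λ=3: eigenvector (2,1,0).
For λ=-3: eigenvector (1,1,1).
For λ=-4: eigenvector (0,1,1).
General solution: C_1e^(3t)(2,1,0) + C_2e^(-3t)(1,1,1) + C_3e^(-4t)(0,1,1).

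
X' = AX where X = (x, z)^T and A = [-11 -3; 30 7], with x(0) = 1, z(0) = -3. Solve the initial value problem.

x(t) = e^(-2t)cos(3t), z(t) = e^(-2t)sin(3t) - 3e^(-2t)cos(3t)

Coefficient matrix A = [[-11, -3], [30, 7]].
Characteristic polynomial det(A - λI) = λ^2 + 4λ + 13 = 0.
Eigenvalues λ = -2 ± 3i (complex conjugate pair).
For λ=-2+3i: an eigenvector is (0,1) - i(-1,3) = (0 + i, 1 - 3i).
A real fundamental pair from Re and Im of e^((-2+3i)t)v: X_1 = e^(-2t)(cos(3t)·(0,1) + sin(3t)·(-1,3)), X_2 = e^(-2t)(sin(3t)·(0,1) - cos(3t)·(-1,3)).
General solution: C_1X_1 + C_2X_2.
Applying x(0)=1, z(0)=-3 gives C_1=0, C_2=1.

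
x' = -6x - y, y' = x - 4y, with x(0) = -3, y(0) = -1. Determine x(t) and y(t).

x(t) = 4te^(-5t) - 3e^(-5t), y(t) = -4te^(-5t) - e^(-5t)

Coefficient matrix A = [[-6, -1], [1, -4]].
Characteristic polynomial det(A - λI) = λ^2 + 10λ + 25 = 0.
Single eigenvalue λ = -5 with algebraic multiplicity 2.
Eigenvector v = (-1,1); generalized eigenvector w with (A-λI)w=v is (0,1).
General solution: e^(-5t)[c_1·v + c_2·(t·v + w)].
Applying x(0)=-3, y(0)=-1 gives c_1=3, c_2=-4.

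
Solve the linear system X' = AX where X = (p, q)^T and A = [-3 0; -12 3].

Coefficient matrix A = [[-3, 0], [-12, 3]].
Characteristic polynomial det(A - λI) = λ^2 - 9 = 0.
Eigenvalues λ = 3, -3.
For λ=3: (A-λI) row 1 is [-6, 0], so an eigenvector is (0, 1).
For λ=-3: (A-λI) row 2 is [-12, 6], so an eigenvector is (1, 2).
General solution: c_1e^(3t)(0,1) + c_2e^(-3t)(1,2).

p(t) = c_2e^(-3t), q(t) = c_1e^(3t) + 2c_2e^(-3t)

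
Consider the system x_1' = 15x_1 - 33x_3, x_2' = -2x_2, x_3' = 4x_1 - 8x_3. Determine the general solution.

x_1(t) = -11c_1e^(3t) + 3c_3e^(4t), x_2(t) = c_2e^(-2t), x_3(t) = -4c_1e^(3t) + c_3e^(4t)

Coefficient matrix A = [[15, 0, -33], [0, -2, 0], [4, 0, -8]].
det(A - λI) = 0 gives eigenvalues λ = 3, -2, 4.
For λ=3: eigenvector (-11,0,-4).
For λ=-2: eigenvector (0,1,0).
For λ=4: eigenvector (3,0,1).
General solution: c_1e^(3t)(-11,0,-4) + c_2e^(-2t)(0,1,0) + c_3e^(4t)(3,0,1).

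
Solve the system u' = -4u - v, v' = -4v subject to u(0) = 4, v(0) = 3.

u(t) = -3te^(-4t) + 4e^(-4t), v(t) = 3e^(-4t)

Coefficient matrix A = [[-4, -1], [0, -4]].
Characteristic polynomial det(A - λI) = λ^2 + 8λ + 16 = 0.
Single eigenvalue λ = -4 with algebraic multiplicity 2.
Eigenvector v = (1,0); generalized eigenvector w with (A-λI)w=v is (-2,-1).
General solution: e^(-4t)[c_1·v + c_2·(t·v + w)].
Applying u(0)=4, v(0)=3 gives c_1=-2, c_2=-3.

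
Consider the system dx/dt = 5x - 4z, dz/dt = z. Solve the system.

x(t) = -c_1e^(t) + c_2e^(5t), z(t) = -c_1e^(t)

Coefficient matrix A = [[5, -4], [0, 1]].
Characteristic polynomial det(A - λI) = λ^2 - 6λ + 5 = 0.
Eigenvalues λ = 1, 5.
For λ=1: (A-λI) row 1 is [4, -4], so an eigenvector is (-1, -1).
For λ=5: (A-λI) row 1 is [0, -4], so an eigenvector is (1, 0).
General solution: c_1e^(t)(-1,-1) + c_2e^(5t)(1,0).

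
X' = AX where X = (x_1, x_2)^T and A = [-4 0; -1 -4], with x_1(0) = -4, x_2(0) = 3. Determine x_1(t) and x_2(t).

x_1(t) = -4e^(-4t), x_2(t) = 4te^(-4t) + 3e^(-4t)

Coefficient matrix A = [[-4, 0], [-1, -4]].
Characteristic polynomial det(A - λI) = λ^2 + 8λ + 16 = 0.
Single eigenvalue λ = -4 with algebraic multiplicity 2.
Eigenvector v = (0,-1); generalized eigenvector w with (A-λI)w=v is (1,-2).
General solution: e^(-4t)[K_1·v + K_2·(t·v + w)].
Applying x_1(0)=-4, x_2(0)=3 gives K_1=5, K_2=-4.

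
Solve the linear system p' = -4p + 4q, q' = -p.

p(t) = 2c_1e^(-2t) + 2c_2te^(-2t) + c_2e^(-2t), q(t) = c_1e^(-2t) + c_2te^(-2t) + c_2e^(-2t)

Coefficient matrix A = [[-4, 4], [-1, 0]].
Characteristic polynomial det(A - λI) = λ^2 + 4λ + 4 = 0.
Single eigenvalue λ = -2 with algebraic multiplicity 2.
Eigenvector v = (2,1); generalized eigenvector w with (A-λI)w=v is (1,1).
General solution: e^(-2t)[c_1·v + c_2·(t·v + w)].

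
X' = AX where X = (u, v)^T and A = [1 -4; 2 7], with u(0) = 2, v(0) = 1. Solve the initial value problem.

Coefficient matrix A = [[1, -4], [2, 7]].
Characteristic polynomial det(A - λI) = λ^2 - 8λ + 15 = 0.
Eigenvalues λ = 5, 3.
For λ=5: (A-λI) row 1 is [-4, -4], so an eigenvector is (1, -1).
For λ=3: (A-λI) row 1 is [-2, -4], so an eigenvector is (-2, 1).
General solution: c_1e^(5t)(1,-1) + c_2e^(3t)(-2,1).
Applying u(0)=2, v(0)=1 gives c_1=-4, c_2=-3.

u(t) = -4e^(5t) + 6e^(3t), v(t) = 4e^(5t) - 3e^(3t)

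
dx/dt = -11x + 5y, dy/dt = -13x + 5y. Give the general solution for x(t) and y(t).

x(t) = -2K_1e^(-3t)sin(t) - K_1e^(-3t)cos(t) - K_2e^(-3t)sin(t) + 2K_2e^(-3t)cos(t), y(t) = -3K_1e^(-3t)sin(t) - 2K_1e^(-3t)cos(t) - 2K_2e^(-3t)sin(t) + 3K_2e^(-3t)cos(t)

Coefficient matrix A = [[-11, 5], [-13, 5]].
Characteristic polynomial det(A - λI) = λ^2 + 6λ + 10 = 0.
Eigenvalues λ = -3 ± i (complex conjugate pair).
For λ=-3+i: an eigenvector is (-1,-2) - i(-2,-3) = (-1 + 2i, -2 + 3i).
A real fundamental pair from Re and Im of e^((-3+i)t)v: X_1 = e^(-3t)(cos(t)·(-1,-2) + sin(t)·(-2,-3)), X_2 = e^(-3t)(sin(t)·(-1,-2) - cos(t)·(-2,-3)).
General solution: K_1X_1 + K_2X_2.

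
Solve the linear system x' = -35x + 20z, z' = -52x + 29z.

Coefficient matrix A = [[-35, 20], [-52, 29]].
Characteristic polynomial det(A - λI) = λ^2 + 6λ + 25 = 0.
Eigenvalues λ = -3 ± 4i (complex conjugate pair).
For λ=-3+4i: an eigenvector is (1,2) - i(2,3) = (1 - 2i, 2 - 3i).
A real fundamental pair from Re and Im of e^((-3+4i)t)v: X_1 = e^(-3t)(cos(4t)·(1,2) + sin(4t)·(2,3)), X_2 = e^(-3t)(sin(4t)·(1,2) - cos(4t)·(2,3)).
General solution: c_1X_1 + c_2X_2.

x(t) = 2c_1e^(-3t)sin(4t) + c_1e^(-3t)cos(4t) + c_2e^(-3t)sin(4t) - 2c_2e^(-3t)cos(4t), z(t) = 3c_1e^(-3t)sin(4t) + 2c_1e^(-3t)cos(4t) + 2c_2e^(-3t)sin(4t) - 3c_2e^(-3t)cos(4t)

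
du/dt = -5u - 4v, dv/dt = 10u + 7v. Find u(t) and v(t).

Coefficient matrix A = [[-5, -4], [10, 7]].
Characteristic polynomial det(A - λI) = λ^2 - 2λ + 5 = 0.
Eigenvalues λ = 1 ± 2i (complex conjugate pair).
For λ=1+2i: an eigenvector is (1,-2) - i(1,-1) = (1 - i, -2 + i).
A real fundamental pair from Re and Im of e^((1+2i)t)v: X_1 = e^(t)(cos(2t)·(1,-2) + sin(2t)·(1,-1)), X_2 = e^(t)(sin(2t)·(1,-2) - cos(2t)·(1,-1)).
General solution: c_1X_1 + c_2X_2.

u(t) = c_1e^(t)sin(2t) + c_1e^(t)cos(2t) + c_2e^(t)sin(2t) - c_2e^(t)cos(2t), v(t) = -c_1e^(t)sin(2t) - 2c_1e^(t)cos(2t) - 2c_2e^(t)sin(2t) + c_2e^(t)cos(2t)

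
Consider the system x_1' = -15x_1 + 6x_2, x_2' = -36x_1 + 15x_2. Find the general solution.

x_1(t) = C_1e^(3t) + C_2e^(-3t), x_2(t) = 3C_1e^(3t) + 2C_2e^(-3t)

Coefficient matrix A = [[-15, 6], [-36, 15]].
Characteristic polynomial det(A - λI) = λ^2 - 9 = 0.
Eigenvalues λ = 3, -3.
For λ=3: (A-λI) row 1 is [-18, 6], so an eigenvector is (1, 3).
For λ=-3: (A-λI) row 1 is [-12, 6], so an eigenvector is (1, 2).
General solution: C_1e^(3t)(1,3) + C_2e^(-3t)(1,2).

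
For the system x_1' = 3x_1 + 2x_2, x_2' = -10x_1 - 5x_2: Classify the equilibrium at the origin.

stable spiral

A = [[3,2],[-10,-5]]; det(A-λI) = λ^2 + 2λ + 5.
λ = -1 ± 2i: negative real part.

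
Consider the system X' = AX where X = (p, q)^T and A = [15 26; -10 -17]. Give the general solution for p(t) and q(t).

Coefficient matrix A = [[15, 26], [-10, -17]].
Characteristic polynomial det(A - λI) = λ^2 + 2λ + 5 = 0.
Eigenvalues λ = -1 ± 2i (complex conjugate pair).
For λ=-1+2i: an eigenvector is (3,-2) - i(-2,1) = (3 + 2i, -2 - i).
A real fundamental pair from Re and Im of e^((-1+2i)t)v: X_1 = e^(-t)(cos(2t)·(3,-2) + sin(2t)·(-2,1)), X_2 = e^(-t)(sin(2t)·(3,-2) - cos(2t)·(-2,1)).
General solution: K_1X_1 + K_2X_2.

p(t) = -2K_1e^(-t)sin(2t) + 3K_1e^(-t)cos(2t) + 3K_2e^(-t)sin(2t) + 2K_2e^(-t)cos(2t), q(t) = K_1e^(-t)sin(2t) - 2K_1e^(-t)cos(2t) - 2K_2e^(-t)sin(2t) - K_2e^(-t)cos(2t)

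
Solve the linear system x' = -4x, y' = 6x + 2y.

Coefficient matrix A = [[-4, 0], [6, 2]].
Characteristic polynomial det(A - λI) = λ^2 + 2λ - 8 = 0.
Eigenvalues λ = 2, -4.
For λ=2: (A-λI) row 1 is [-6, 0], so an eigenvector is (0, 1).
For λ=-4: (A-λI) row 2 is [6, 6], so an eigenvector is (-1, 1).
General solution: K_1e^(2t)(0,1) + K_2e^(-4t)(-1,1).

x(t) = -K_2e^(-4t), y(t) = K_1e^(2t) + K_2e^(-4t)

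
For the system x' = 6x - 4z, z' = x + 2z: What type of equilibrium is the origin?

A = [[6,-4],[1,2]]; det(A-λI) = λ^2 - 8λ + 16.
repeated λ = 4 with a single eigenvector.

unstable improper node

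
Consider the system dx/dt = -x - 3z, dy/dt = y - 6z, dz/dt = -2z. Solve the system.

Coefficient matrix A = [[-1, 0, -3], [0, 1, -6], [0, 0, -2]].
det(A - λI) = 0 gives eigenvalues λ = -1, -2, 1.
For λ=-1: eigenvector (1,0,0).
For λ=-2: eigenvector (3,2,1).
For λ=1: eigenvector (0,1,0).
General solution: K_1e^(-t)(1,0,0) + K_2e^(-2t)(3,2,1) + K_3e^(t)(0,1,0).

x(t) = K_1e^(-t) + 3K_2e^(-2t), y(t) = 2K_2e^(-2t) + K_3e^(t), z(t) = K_2e^(-2t)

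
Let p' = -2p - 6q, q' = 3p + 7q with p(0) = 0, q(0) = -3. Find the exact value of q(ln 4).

A = [[-2,-6],[3,7]]; eigenvalues λ = 4, 1.
Eigenvectors: (1,-1) for λ=4, (-2,1) for λ=1.
From the initial condition, c_1 = 6, c_2 = 3.
q(ln 4) = (6)(4^4)(-1) + (3)(4^1)(1) = -1524.

-1524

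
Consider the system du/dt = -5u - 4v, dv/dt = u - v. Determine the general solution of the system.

u(t) = -2C_1e^(-3t) - 2C_2te^(-3t) + C_2e^(-3t), v(t) = C_1e^(-3t) + C_2te^(-3t)

Coefficient matrix A = [[-5, -4], [1, -1]].
Characteristic polynomial det(A - λI) = λ^2 + 6λ + 9 = 0.
Single eigenvalue λ = -3 with algebraic multiplicity 2.
Eigenvector v = (-2,1); generalized eigenvector w with (A-λI)w=v is (1,0).
General solution: e^(-3t)[C_1·v + C_2·(t·v + w)].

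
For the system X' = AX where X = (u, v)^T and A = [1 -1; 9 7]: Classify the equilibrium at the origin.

A = [[1,-1],[9,7]]; det(A-λI) = λ^2 - 8λ + 16.
repeated λ = 4 with a single eigenvector.

unstable improper node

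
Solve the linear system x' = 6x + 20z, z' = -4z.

Coefficient matrix A = [[6, 20], [0, -4]].
Characteristic polynomial det(A - λI) = λ^2 - 2λ - 24 = 0.
Eigenvalues λ = 6, -4.
For λ=6: (A-λI) row 1 is [0, 20], so an eigenvector is (1, 0).
For λ=-4: (A-λI) row 1 is [10, 20], so an eigenvector is (-2, 1).
General solution: K_1e^(6t)(1,0) + K_2e^(-4t)(-2,1).

x(t) = K_1e^(6t) - 2K_2e^(-4t), z(t) = K_2e^(-4t)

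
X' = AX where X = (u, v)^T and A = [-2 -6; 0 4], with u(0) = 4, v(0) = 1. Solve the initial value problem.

Coefficient matrix A = [[-2, -6], [0, 4]].
Characteristic polynomial det(A - λI) = λ^2 - 2λ - 8 = 0.
Eigenvalues λ = 4, -2.
For λ=4: (A-λI) row 1 is [-6, -6], so an eigenvector is (1, -1).
For λ=-2: (A-λI) row 1 is [0, -6], so an eigenvector is (1, 0).
General solution: C_1e^(4t)(1,-1) + C_2e^(-2t)(1,0).
Applying u(0)=4, v(0)=1 gives C_1=-1, C_2=5.

u(t) = -e^(4t) + 5e^(-2t), v(t) = e^(4t)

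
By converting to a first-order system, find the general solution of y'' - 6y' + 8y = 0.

Let x_1 = y, x_2 = y'. Then x_1' = x_2 and x_2' = -8x_1 + 6x_2.
A = [[0,1],[-8,6]]; det(A-λI) = λ^2 - 6λ + 8.
Eigenvalues λ = 2, 4 with eigenvectors (1,2), (1,4).

y(t) = C_1e^(2t) + C_2e^(4t)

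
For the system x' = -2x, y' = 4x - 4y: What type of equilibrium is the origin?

stable node

A = [[-2,0],[4,-4]]; det(A-λI) = λ^2 + 6λ + 8.
λ = -2, -4: both negative.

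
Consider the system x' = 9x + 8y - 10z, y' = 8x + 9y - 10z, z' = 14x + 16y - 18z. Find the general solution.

Coefficient matrix A = [[9, 8, -10], [8, 9, -10], [14, 16, -18]].
det(A - λI) = 0 gives eigenvalues λ = 2, 1, -3.
For λ=2: eigenvector (-2,-2,-3).
For λ=1: eigenvector (2,3,4).
For λ=-3: eigenvector (1,1,2).
General solution: c_1e^(2t)(-2,-2,-3) + c_2e^(t)(2,3,4) + c_3e^(-3t)(1,1,2).

x(t) = -2c_1e^(2t) + 2c_2e^(t) + c_3e^(-3t), y(t) = -2c_1e^(2t) + 3c_2e^(t) + c_3e^(-3t), z(t) = -3c_1e^(2t) + 4c_2e^(t) + 2c_3e^(-3t)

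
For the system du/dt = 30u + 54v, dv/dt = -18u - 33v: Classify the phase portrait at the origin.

saddle

A = [[30,54],[-18,-33]]; det(A-λI) = λ^2 + 3λ - 18.
λ = 3, -6: opposite signs.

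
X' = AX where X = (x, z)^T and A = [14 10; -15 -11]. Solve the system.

Coefficient matrix A = [[14, 10], [-15, -11]].
Characteristic polynomial det(A - λI) = λ^2 - 3λ - 4 = 0.
Eigenvalues λ = 4, -1.
For λ=4: (A-λI) row 1 is [10, 10], so an eigenvector is (-1, 1).
For λ=-1: (A-λI) row 1 is [15, 10], so an eigenvector is (2, -3).
General solution: C_1e^(4t)(-1,1) + C_2e^(-t)(2,-3).

x(t) = -C_1e^(4t) + 2C_2e^(-t), z(t) = C_1e^(4t) - 3C_2e^(-t)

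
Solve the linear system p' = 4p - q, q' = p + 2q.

Coefficient matrix A = [[4, -1], [1, 2]].
Characteristic polynomial det(A - λI) = λ^2 - 6λ + 9 = 0.
Single eigenvalue λ = 3 with algebraic multiplicity 2.
Eigenvector v = (-1,-1); generalized eigenvector w with (A-λI)w=v is (1,2).
General solution: e^(3t)[c_1·v + c_2·(t·v + w)].

p(t) = -c_1e^(3t) - c_2te^(3t) + c_2e^(3t), q(t) = -c_1e^(3t) - c_2te^(3t) + 2c_2e^(3t)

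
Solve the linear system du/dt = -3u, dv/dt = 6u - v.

Coefficient matrix A = [[-3, 0], [6, -1]].
Characteristic polynomial det(A - λI) = λ^2 + 4λ + 3 = 0.
Eigenvalues λ = -3, -1.
For λ=-3: (A-λI) row 2 is [6, 2], so an eigenvector is (1, -3).
For λ=-1: (A-λI) row 1 is [-2, 0], so an eigenvector is (0, -1).
General solution: C_1e^(-3t)(1,-3) + C_2e^(-t)(0,-1).

u(t) = C_1e^(-3t), v(t) = -3C_1e^(-3t) - C_2e^(-t)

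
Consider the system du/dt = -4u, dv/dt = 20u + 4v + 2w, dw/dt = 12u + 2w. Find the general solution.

Coefficient matrix A = [[-4, 0, 0], [20, 4, 2], [12, 0, 2]].
det(A - λI) = 0 gives eigenvalues λ = 4, -4, 2.
For λ=4: eigenvector (0,1,0).
For λ=-4: eigenvector (1,-2,-2).
For λ=2: eigenvector (0,-1,1).
General solution: c_1e^(4t)(0,1,0) + c_2e^(-4t)(1,-2,-2) + c_3e^(2t)(0,-1,1).

u(t) = c_2e^(-4t), v(t) = c_1e^(4t) - 2c_2e^(-4t) - c_3e^(2t), w(t) = -2c_2e^(-4t) + c_3e^(2t)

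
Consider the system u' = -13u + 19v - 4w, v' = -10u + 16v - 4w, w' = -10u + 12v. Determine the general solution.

Coefficient matrix A = [[-13, 19, -4], [-10, 16, -4], [-10, 12, 0]].
det(A - λI) = 0 gives eigenvalues λ = 4, 2, -3.
For λ=4: eigenvector (2,2,1).
For λ=2: eigenvector (-1,-1,-1).
For λ=-3: eigenvector (3,2,2).
General solution: K_1e^(4t)(2,2,1) + K_2e^(2t)(-1,-1,-1) + K_3e^(-3t)(3,2,2).

u(t) = 2K_1e^(4t) - K_2e^(2t) + 3K_3e^(-3t), v(t) = 2K_1e^(4t) - K_2e^(2t) + 2K_3e^(-3t), w(t) = K_1e^(4t) - K_2e^(2t) + 2K_3e^(-3t)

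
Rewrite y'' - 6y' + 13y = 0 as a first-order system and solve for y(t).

Let x_1 = y, x_2 = y'. Then x_1' = x_2 and x_2' = -13x_1 + 6x_2.
A = [[0,1],[-13,6]]; det(A-λI) = λ^2 - 6λ + 13.
Eigenvalues λ = 3 ± 2i.

y(t) = C_1e^(3t)cos(2t) + C_2e^(3t)sin(2t)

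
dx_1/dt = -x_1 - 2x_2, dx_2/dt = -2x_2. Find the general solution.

Coefficient matrix A = [[-1, -2], [0, -2]].
Characteristic polynomial det(A - λI) = λ^2 + 3λ + 2 = 0.
Eigenvalues λ = -1, -2.
For λ=-1: (A-λI) row 1 is [0, -2], so an eigenvector is (1, 0).
For λ=-2: (A-λI) row 1 is [1, -2], so an eigenvector is (2, 1).
General solution: C_1e^(-t)(1,0) + C_2e^(-2t)(2,1).

x_1(t) = C_1e^(-t) + 2C_2e^(-2t), x_2(t) = C_2e^(-2t)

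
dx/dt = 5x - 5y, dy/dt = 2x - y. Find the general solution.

Coefficient matrix A = [[5, -5], [2, -1]].
Characteristic polynomial det(A - λI) = λ^2 - 4λ + 5 = 0.
Eigenvalues λ = 2 ± i (complex conjugate pair).
For λ=2+i: an eigenvector is (-2,-1) - i(-1,-1) = (-2 + i, -1 + i).
A real fundamental pair from Re and Im of e^((2+i)t)v: X_1 = e^(2t)(cos(t)·(-2,-1) + sin(t)·(-1,-1)), X_2 = e^(2t)(sin(t)·(-2,-1) - cos(t)·(-1,-1)).
General solution: c_1X_1 + c_2X_2.

x(t) = -c_1e^(2t)sin(t) - 2c_1e^(2t)cos(t) - 2c_2e^(2t)sin(t) + c_2e^(2t)cos(t), y(t) = -c_1e^(2t)sin(t) - c_1e^(2t)cos(t) - c_2e^(2t)sin(t) + c_2e^(2t)cos(t)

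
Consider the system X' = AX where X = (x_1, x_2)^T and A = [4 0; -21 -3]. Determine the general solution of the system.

x_1(t) = -K_1e^(4t), x_2(t) = 3K_1e^(4t) - K_2e^(-3t)

Coefficient matrix A = [[4, 0], [-21, -3]].
Characteristic polynomial det(A - λI) = λ^2 - λ - 12 = 0.
Eigenvalues λ = 4, -3.
For λ=4: (A-λI) row 2 is [-21, -7], so an eigenvector is (-1, 3).
For λ=-3: (A-λI) row 1 is [7, 0], so an eigenvector is (0, -1).
General solution: K_1e^(4t)(-1,3) + K_2e^(-3t)(0,-1).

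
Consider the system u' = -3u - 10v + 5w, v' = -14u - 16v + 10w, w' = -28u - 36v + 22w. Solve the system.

Coefficient matrix A = [[-3, -10, 5], [-14, -16, 10], [-28, -36, 22]].
det(A - λI) = 0 gives eigenvalues λ = 2, 4, -3.
For λ=2: eigenvector (1,2,5).
For λ=4: eigenvector (0,1,2).
For λ=-3: eigenvector (1,2,4).
General solution: K_1e^(2t)(1,2,5) + K_2e^(4t)(0,1,2) + K_3e^(-3t)(1,2,4).

u(t) = K_1e^(2t) + K_3e^(-3t), v(t) = 2K_1e^(2t) + K_2e^(4t) + 2K_3e^(-3t), w(t) = 5K_1e^(2t) + 2K_2e^(4t) + 4K_3e^(-3t)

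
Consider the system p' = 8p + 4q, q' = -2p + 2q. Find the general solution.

Coefficient matrix A = [[8, 4], [-2, 2]].
Characteristic polynomial det(A - λI) = λ^2 - 10λ + 24 = 0.
Eigenvalues λ = 6, 4.
For λ=6: (A-λI) row 1 is [2, 4], so an eigenvector is (2, -1).
For λ=4: (A-λI) row 1 is [4, 4], so an eigenvector is (1, -1).
General solution: c_1e^(6t)(2,-1) + c_2e^(4t)(1,-1).

p(t) = 2c_1e^(6t) + c_2e^(4t), q(t) = -c_1e^(6t) - c_2e^(4t)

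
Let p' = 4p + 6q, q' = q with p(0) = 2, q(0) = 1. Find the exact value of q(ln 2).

A = [[4,6],[0,1]]; eigenvalues λ = 1, 4.
Eigenvectors: (-2,1) for λ=1, (1,0) for λ=4.
From the initial condition, c_1 = 1, c_2 = 4.
q(ln 2) = (1)(2^1)(1) + (4)(2^4)(0) = 2.

2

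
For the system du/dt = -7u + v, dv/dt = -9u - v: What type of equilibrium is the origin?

A = [[-7,1],[-9,-1]]; det(A-λI) = λ^2 + 8λ + 16.
repeated λ = -4 with a single eigenvector.

stable improper node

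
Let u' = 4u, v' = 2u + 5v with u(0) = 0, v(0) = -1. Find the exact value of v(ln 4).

-1024

A = [[4,0],[2,5]]; eigenvalues λ = 5, 4.
Eigenvectors: (0,-1) for λ=5, (1,-2) for λ=4.
From the initial condition, c_1 = 1, c_2 = 0.
v(ln 4) = (1)(4^5)(-1) + (0)(4^4)(-2) = -1024.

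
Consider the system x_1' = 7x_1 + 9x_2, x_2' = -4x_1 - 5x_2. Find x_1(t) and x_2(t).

x_1(t) = 3K_1e^(t) + 3K_2te^(t) + 2K_2e^(t), x_2(t) = -2K_1e^(t) - 2K_2te^(t) - K_2e^(t)

Coefficient matrix A = [[7, 9], [-4, -5]].
Characteristic polynomial det(A - λI) = λ^2 - 2λ + 1 = 0.
Single eigenvalue λ = 1 with algebraic multiplicity 2.
Eigenvector v = (3,-2); generalized eigenvector w with (A-λI)w=v is (2,-1).
General solution: e^(t)[K_1·v + K_2·(t·v + w)].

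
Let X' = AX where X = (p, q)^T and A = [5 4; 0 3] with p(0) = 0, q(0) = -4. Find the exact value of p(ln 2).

A = [[5,4],[0,3]]; eigenvalues λ = 3, 5.
Eigenvectors: (-2,1) for λ=3, (-1,0) for λ=5.
From the initial condition, c_1 = -4, c_2 = 8.
p(ln 2) = (-4)(2^3)(-2) + (8)(2^5)(-1) = -192.

-192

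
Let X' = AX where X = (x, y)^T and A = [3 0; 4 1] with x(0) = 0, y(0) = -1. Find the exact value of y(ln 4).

A = [[3,0],[4,1]]; eigenvalues λ = 3, 1.
Eigenvectors: (1,2) for λ=3, (0,1) for λ=1.
From the initial condition, c_1 = 0, c_2 = -1.
y(ln 4) = (0)(4^3)(2) + (-1)(4^1)(1) = -4.

-4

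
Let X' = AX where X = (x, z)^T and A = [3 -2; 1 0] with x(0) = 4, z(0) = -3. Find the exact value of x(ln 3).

A = [[3,-2],[1,0]]; eigenvalues λ = 2, 1.
Eigenvectors: (-2,-1) for λ=2, (-1,-1) for λ=1.
From the initial condition, c_1 = -7, c_2 = 10.
x(ln 3) = (-7)(3^2)(-2) + (10)(3^1)(-1) = 96.

96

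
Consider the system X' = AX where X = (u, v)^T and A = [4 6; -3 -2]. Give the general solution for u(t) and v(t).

Coefficient matrix A = [[4, 6], [-3, -2]].
Characteristic polynomial det(A - λI) = λ^2 - 2λ + 10 = 0.
Eigenvalues λ = 1 ± 3i (complex conjugate pair).
For λ=1+3i: an eigenvector is (1,-1) - i(-1,0) = (1 + i, -1).
A real fundamental pair from Re and Im of e^((1+3i)t)v: X_1 = e^(t)(cos(3t)·(1,-1) + sin(3t)·(-1,0)), X_2 = e^(t)(sin(3t)·(1,-1) - cos(3t)·(-1,0)).
General solution: K_1X_1 + K_2X_2.

u(t) = -K_1e^(t)sin(3t) + K_1e^(t)cos(3t) + K_2e^(t)sin(3t) + K_2e^(t)cos(3t), v(t) = -K_1e^(t)cos(3t) - K_2e^(t)sin(3t)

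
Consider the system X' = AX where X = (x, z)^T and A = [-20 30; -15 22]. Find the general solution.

x(t) = -3C_1e^(t)sin(3t) - C_1e^(t)cos(3t) - C_2e^(t)sin(3t) + 3C_2e^(t)cos(3t), z(t) = -2C_1e^(t)sin(3t) - C_1e^(t)cos(3t) - C_2e^(t)sin(3t) + 2C_2e^(t)cos(3t)

Coefficient matrix A = [[-20, 30], [-15, 22]].
Characteristic polynomial det(A - λI) = λ^2 - 2λ + 10 = 0.
Eigenvalues λ = 1 ± 3i (complex conjugate pair).
For λ=1+3i: an eigenvector is (-1,-1) - i(-3,-2) = (-1 + 3i, -1 + 2i).
A real fundamental pair from Re and Im of e^((1+3i)t)v: X_1 = e^(t)(cos(3t)·(-1,-1) + sin(3t)·(-3,-2)), X_2 = e^(t)(sin(3t)·(-1,-1) - cos(3t)·(-3,-2)).
General solution: C_1X_1 + C_2X_2.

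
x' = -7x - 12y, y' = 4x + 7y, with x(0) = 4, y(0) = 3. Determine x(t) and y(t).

x(t) = -30e^(t) + 34e^(-t), y(t) = 20e^(t) - 17e^(-t)

Coefficient matrix A = [[-7, -12], [4, 7]].
Characteristic polynomial det(A - λI) = λ^2 - 1 = 0.
Eigenvalues λ = -1, 1.
For λ=-1: (A-λI) row 1 is [-6, -12], so an eigenvector is (-2, 1).
For λ=1: (A-λI) row 1 is [-8, -12], so an eigenvector is (3, -2).
General solution: K_1e^(-t)(-2,1) + K_2e^(t)(3,-2).
Applying x(0)=4, y(0)=3 gives K_1=-17, K_2=-10.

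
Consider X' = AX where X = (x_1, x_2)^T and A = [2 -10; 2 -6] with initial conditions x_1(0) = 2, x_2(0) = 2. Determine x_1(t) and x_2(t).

x_1(t) = -6e^(-2t)sin(2t) + 2e^(-2t)cos(2t), x_2(t) = -2e^(-2t)sin(2t) + 2e^(-2t)cos(2t)

Coefficient matrix A = [[2, -10], [2, -6]].
Characteristic polynomial det(A - λI) = λ^2 + 4λ + 8 = 0.
Eigenvalues λ = -2 ± 2i (complex conjugate pair).
For λ=-2+2i: an eigenvector is (-2,-1) - i(1,0) = (-2 - i, -1).
A real fundamental pair from Re and Im of e^((-2+2i)t)v: X_1 = e^(-2t)(cos(2t)·(-2,-1) + sin(2t)·(1,0)), X_2 = e^(-2t)(sin(2t)·(-2,-1) - cos(2t)·(1,0)).
General solution: K_1X_1 + K_2X_2.
Applying x_1(0)=2, x_2(0)=2 gives K_1=-2, K_2=2.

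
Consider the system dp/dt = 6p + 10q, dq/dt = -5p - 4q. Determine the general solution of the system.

Coefficient matrix A = [[6, 10], [-5, -4]].
Characteristic polynomial det(A - λI) = λ^2 - 2λ + 26 = 0.
Eigenvalues λ = 1 ± 5i (complex conjugate pair).
For λ=1+5i: an eigenvector is (1,-1) - i(-1,0) = (1 + i, -1).
A real fundamental pair from Re and Im of e^((1+5i)t)v: X_1 = e^(t)(cos(5t)·(1,-1) + sin(5t)·(-1,0)), X_2 = e^(t)(sin(5t)·(1,-1) - cos(5t)·(-1,0)).
General solution: C_1X_1 + C_2X_2.

p(t) = -C_1e^(t)sin(5t) + C_1e^(t)cos(5t) + C_2e^(t)sin(5t) + C_2e^(t)cos(5t), q(t) = -C_1e^(t)cos(5t) - C_2e^(t)sin(5t)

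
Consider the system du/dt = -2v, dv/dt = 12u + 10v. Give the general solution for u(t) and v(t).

Coefficient matrix A = [[0, -2], [12, 10]].
Characteristic polynomial det(A - λI) = λ^2 - 10λ + 24 = 0.
Eigenvalues λ = 4, 6.
For λ=4: (A-λI) row 1 is [-4, -2], so an eigenvector is (1, -2).
For λ=6: (A-λI) row 1 is [-6, -2], so an eigenvector is (-1, 3).
General solution: C_1e^(4t)(1,-2) + C_2e^(6t)(-1,3).

u(t) = C_1e^(4t) - C_2e^(6t), v(t) = -2C_1e^(4t) + 3C_2e^(6t)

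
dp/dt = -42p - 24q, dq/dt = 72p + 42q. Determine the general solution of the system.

Coefficient matrix A = [[-42, -24], [72, 42]].
Characteristic polynomial det(A - λI) = λ^2 - 36 = 0.
Eigenvalues λ = 6, -6.
For λ=6: (A-λI) row 1 is [-48, -24], so an eigenvector is (-1, 2).
For λ=-6: (A-λI) row 1 is [-36, -24], so an eigenvector is (-2, 3).
General solution: C_1e^(6t)(-1,2) + C_2e^(-6t)(-2,3).

p(t) = -C_1e^(6t) - 2C_2e^(-6t), q(t) = 2C_1e^(6t) + 3C_2e^(-6t)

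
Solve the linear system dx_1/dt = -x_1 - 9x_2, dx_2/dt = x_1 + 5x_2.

Coefficient matrix A = [[-1, -9], [1, 5]].
Characteristic polynomial det(A - λI) = λ^2 - 4λ + 4 = 0.
Single eigenvalue λ = 2 with algebraic multiplicity 2.
Eigenvector v = (3,-1); generalized eigenvector w with (A-λI)w=v is (-1,0).
General solution: e^(2t)[C_1·v + C_2·(t·v + w)].

x_1(t) = 3C_1e^(2t) + 3C_2te^(2t) - C_2e^(2t), x_2(t) = -C_1e^(2t) - C_2te^(2t)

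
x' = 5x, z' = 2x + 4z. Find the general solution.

Coefficient matrix A = [[5, 0], [2, 4]].
Characteristic polynomial det(A - λI) = λ^2 - 9λ + 20 = 0.
Eigenvalues λ = 5, 4.
For λ=5: (A-λI) row 2 is [2, -1], so an eigenvector is (-1, -2).
For λ=4: (A-λI) row 1 is [1, 0], so an eigenvector is (0, 1).
General solution: C_1e^(5t)(-1,-2) + C_2e^(4t)(0,1).

x(t) = -C_1e^(5t), z(t) = -2C_1e^(5t) + C_2e^(4t)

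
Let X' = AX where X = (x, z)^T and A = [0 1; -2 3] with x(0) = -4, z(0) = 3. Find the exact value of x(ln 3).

A = [[0,1],[-2,3]]; eigenvalues λ = 1, 2.
Eigenvectors: (1,1) for λ=1, (-1,-2) for λ=2.
From the initial condition, c_1 = -11, c_2 = -7.
x(ln 3) = (-11)(3^1)(1) + (-7)(3^2)(-1) = 30.

30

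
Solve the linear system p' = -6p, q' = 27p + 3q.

Coefficient matrix A = [[-6, 0], [27, 3]].
Characteristic polynomial det(A - λI) = λ^2 + 3λ - 18 = 0.
Eigenvalues λ = -6, 3.
For λ=-6: (A-λI) row 2 is [27, 9], so an eigenvector is (-1, 3).
For λ=3: (A-λI) row 1 is [-9, 0], so an eigenvector is (0, -1).
General solution: C_1e^(-6t)(-1,3) + C_2e^(3t)(0,-1).

p(t) = -C_1e^(-6t), q(t) = 3C_1e^(-6t) - C_2e^(3t)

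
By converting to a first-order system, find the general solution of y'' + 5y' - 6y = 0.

Let x_1 = y, x_2 = y'. Then x_1' = x_2 and x_2' = 6x_1 - 5x_2.
A = [[0,1],[6,-5]]; det(A-λI) = λ^2 + 5λ - 6.
Eigenvalues λ = -6, 1 with eigenvectors (1,-6), (1,1).

y(t) = c_1e^(-6t) + c_2e^(t)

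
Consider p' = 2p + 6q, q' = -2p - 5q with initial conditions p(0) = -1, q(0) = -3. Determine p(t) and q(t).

Coefficient matrix A = [[2, 6], [-2, -5]].
Characteristic polynomial det(A - λI) = λ^2 + 3λ + 2 = 0.
Eigenvalues λ = -1, -2.
For λ=-1: (A-λI) row 1 is [3, 6], so an eigenvector is (2, -1).
For λ=-2: (A-λI) row 1 is [4, 6], so an eigenvector is (-3, 2).
General solution: K_1e^(-t)(2,-1) + K_2e^(-2t)(-3,2).
Applying p(0)=-1, q(0)=-3 gives K_1=-11, K_2=-7.

p(t) = -22e^(-t) + 21e^(-2t), q(t) = 11e^(-t) - 14e^(-2t)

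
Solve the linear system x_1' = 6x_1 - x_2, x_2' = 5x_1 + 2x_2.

x_1(t) = -K_1e^(4t)cos(t) - K_2e^(4t)sin(t), x_2(t) = -K_1e^(4t)sin(t) - 2K_1e^(4t)cos(t) - 2K_2e^(4t)sin(t) + K_2e^(4t)cos(t)

Coefficient matrix A = [[6, -1], [5, 2]].
Characteristic polynomial det(A - λI) = λ^2 - 8λ + 17 = 0.
Eigenvalues λ = 4 ± i (complex conjugate pair).
For λ=4+i: an eigenvector is (-1,-2) - i(0,-1) = (-1, -2 + i).
A real fundamental pair from Re and Im of e^((4+i)t)v: X_1 = e^(4t)(cos(t)·(-1,-2) + sin(t)·(0,-1)), X_2 = e^(4t)(sin(t)·(-1,-2) - cos(t)·(0,-1)).
General solution: K_1X_1 + K_2X_2.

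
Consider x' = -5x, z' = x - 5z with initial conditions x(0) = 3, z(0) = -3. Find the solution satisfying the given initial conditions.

x(t) = 3e^(-5t), z(t) = 3te^(-5t) - 3e^(-5t)

Coefficient matrix A = [[-5, 0], [1, -5]].
Characteristic polynomial det(A - λI) = λ^2 + 10λ + 25 = 0.
Single eigenvalue λ = -5 with algebraic multiplicity 2.
Eigenvector v = (0,-1); generalized eigenvector w with (A-λI)w=v is (-1,3).
General solution: e^(-5t)[K_1·v + K_2·(t·v + w)].
Applying x(0)=3, z(0)=-3 gives K_1=-6, K_2=-3.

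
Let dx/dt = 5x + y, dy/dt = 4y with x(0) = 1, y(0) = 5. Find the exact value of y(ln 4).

A = [[5,1],[0,4]]; eigenvalues λ = 5, 4.
Eigenvectors: (-1,0) for λ=5, (-1,1) for λ=4.
From the initial condition, c_1 = -6, c_2 = 5.
y(ln 4) = (-6)(4^5)(0) + (5)(4^4)(1) = 1280.

1280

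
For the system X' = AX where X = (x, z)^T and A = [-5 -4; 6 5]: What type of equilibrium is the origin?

A = [[-5,-4],[6,5]]; det(A-λI) = λ^2 - 1.
λ = 1, -1: opposite signs.

saddle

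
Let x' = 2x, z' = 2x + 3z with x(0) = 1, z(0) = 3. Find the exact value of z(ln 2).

A = [[2,0],[2,3]]; eigenvalues λ = 3, 2.
Eigenvectors: (0,1) for λ=3, (-1,2) for λ=2.
From the initial condition, c_1 = 5, c_2 = -1.
z(ln 2) = (5)(2^3)(1) + (-1)(2^2)(2) = 32.

32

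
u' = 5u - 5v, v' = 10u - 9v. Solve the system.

Coefficient matrix A = [[5, -5], [10, -9]].
Characteristic polynomial det(A - λI) = λ^2 + 4λ + 5 = 0.
Eigenvalues λ = -2 ± i (complex conjugate pair).
For λ=-2+i: an eigenvector is (1,1) - i(2,3) = (1 - 2i, 1 - 3i).
A real fundamental pair from Re and Im of e^((-2+i)t)v: X_1 = e^(-2t)(cos(t)·(1,1) + sin(t)·(2,3)), X_2 = e^(-2t)(sin(t)·(1,1) - cos(t)·(2,3)).
General solution: C_1X_1 + C_2X_2.

u(t) = 2C_1e^(-2t)sin(t) + C_1e^(-2t)cos(t) + C_2e^(-2t)sin(t) - 2C_2e^(-2t)cos(t), v(t) = 3C_1e^(-2t)sin(t) + C_1e^(-2t)cos(t) + C_2e^(-2t)sin(t) - 3C_2e^(-2t)cos(t)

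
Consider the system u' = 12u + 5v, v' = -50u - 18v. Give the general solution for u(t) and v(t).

Coefficient matrix A = [[12, 5], [-50, -18]].
Characteristic polynomial det(A - λI) = λ^2 + 6λ + 34 = 0.
Eigenvalues λ = -3 ± 5i (complex conjugate pair).
For λ=-3+5i: an eigenvector is (1,-3) - i(0,-1) = (1, -3 + i).
A real fundamental pair from Re and Im of e^((-3+5i)t)v: X_1 = e^(-3t)(cos(5t)·(1,-3) + sin(5t)·(0,-1)), X_2 = e^(-3t)(sin(5t)·(1,-3) - cos(5t)·(0,-1)).
General solution: c_1X_1 + c_2X_2.

u(t) = c_1e^(-3t)cos(5t) + c_2e^(-3t)sin(5t), v(t) = -c_1e^(-3t)sin(5t) - 3c_1e^(-3t)cos(5t) - 3c_2e^(-3t)sin(5t) + c_2e^(-3t)cos(5t)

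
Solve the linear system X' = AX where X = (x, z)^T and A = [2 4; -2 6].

Coefficient matrix A = [[2, 4], [-2, 6]].
Characteristic polynomial det(A - λI) = λ^2 - 8λ + 20 = 0.
Eigenvalues λ = 4 ± 2i (complex conjugate pair).
For λ=4+2i: an eigenvector is (1,0) - i(-1,-1) = (1 + i, 0 + i).
A real fundamental pair from Re and Im of e^((4+2i)t)v: X_1 = e^(4t)(cos(2t)·(1,0) + sin(2t)·(-1,-1)), X_2 = e^(4t)(sin(2t)·(1,0) - cos(2t)·(-1,-1)).
General solution: K_1X_1 + K_2X_2.

x(t) = -K_1e^(4t)sin(2t) + K_1e^(4t)cos(2t) + K_2e^(4t)sin(2t) + K_2e^(4t)cos(2t), z(t) = -K_1e^(4t)sin(2t) + K_2e^(4t)cos(2t)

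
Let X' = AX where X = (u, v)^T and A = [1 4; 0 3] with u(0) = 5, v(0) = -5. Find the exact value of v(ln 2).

A = [[1,4],[0,3]]; eigenvalues λ = 1, 3.
Eigenvectors: (-1,0) for λ=1, (-2,-1) for λ=3.
From the initial condition, c_1 = -15, c_2 = 5.
v(ln 2) = (-15)(2^1)(0) + (5)(2^3)(-1) = -40.

-40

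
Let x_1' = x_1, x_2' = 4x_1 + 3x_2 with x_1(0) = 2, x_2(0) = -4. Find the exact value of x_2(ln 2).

A = [[1,0],[4,3]]; eigenvalues λ = 1, 3.
Eigenvectors: (1,-2) for λ=1, (0,1) for λ=3.
From the initial condition, c_1 = 2, c_2 = 0.
x_2(ln 2) = (2)(2^1)(-2) + (0)(2^3)(1) = -8.

-8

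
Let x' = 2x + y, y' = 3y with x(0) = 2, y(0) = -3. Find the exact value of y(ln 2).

A = [[2,1],[0,3]]; eigenvalues λ = 3, 2.
Eigenvectors: (-1,-1) for λ=3, (1,0) for λ=2.
From the initial condition, c_1 = 3, c_2 = 5.
y(ln 2) = (3)(2^3)(-1) + (5)(2^2)(0) = -24.

-24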